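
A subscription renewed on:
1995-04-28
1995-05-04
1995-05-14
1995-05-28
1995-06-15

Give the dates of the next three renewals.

The spacing grows by 4 each time: 6, 10, 14, 18 days.
Next gap: 22 days. 1995-06-15 + 22 days = 1995-07-07.
Next gap: 26 days. 1995-07-07 + 26 days = 1995-08-02.
Next gap: 30 days. 1995-08-02 + 30 days = 1995-09-01.

1995-07-07, 1995-08-02, 1995-09-01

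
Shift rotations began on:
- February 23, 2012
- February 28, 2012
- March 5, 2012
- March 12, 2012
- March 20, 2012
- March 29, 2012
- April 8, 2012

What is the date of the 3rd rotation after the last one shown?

May 14, 2012

Intervals are 5, 6, 7, 8, 9, 10 days — an arithmetic progression with common difference 1.
Next gap: 11 days. April 8, 2012 + 11 days = April 19, 2012.
Next gap: 12 days. April 19, 2012 + 12 days = May 1, 2012.
Next gap: 13 days. May 1, 2012 + 13 days = May 14, 2012.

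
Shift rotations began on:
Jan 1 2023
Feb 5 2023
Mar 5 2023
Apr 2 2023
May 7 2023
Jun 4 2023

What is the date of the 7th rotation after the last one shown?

These are Sundays at 28- or 35-day spacing (35, 28, 28, 35, 28).
The pattern: 1st Sunday of the month.
July 2023 — 1st Sunday is Jul 2 2023.
1st Sunday of August 2023: Aug 6 2023.
September 2023 — 1st Sunday is Sep 3 2023.
1st Sunday of October 2023: Oct 1 2023.
November 2023 — 1st Sunday is Nov 5 2023.
1st Sunday of December 2023: Dec 3 2023.
1st Sunday of January 2024: Jan 7 2024.

Jan 7 2024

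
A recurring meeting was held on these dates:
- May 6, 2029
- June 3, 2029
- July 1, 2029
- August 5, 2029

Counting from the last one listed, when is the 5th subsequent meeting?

January 6, 2030

Gaps: 28, 28, 35 days — a mix of 28 and 35. Every date is a Sunday.
Each is the 1st Sunday of its month.
1st Sunday of September 2029: September 2, 2029.
1st Sunday of October 2029: October 7, 2029.
November 2029 — 1st Sunday is November 4, 2029.
1st Sunday of December 2029: December 2, 2029.
1st Sunday of January 2030: January 6, 2030.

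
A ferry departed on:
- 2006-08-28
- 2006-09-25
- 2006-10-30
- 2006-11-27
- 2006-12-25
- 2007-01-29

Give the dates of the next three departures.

2007-02-26, 2007-03-26, 2007-04-30

All Mondays; the gaps (28, 35, 28, 28, 35) vary with month length.
This is the last Monday of each month.
February 2007 ends with Monday 2007-02-26.
March 2007 ends with Monday 2007-03-26.
April 2007 ends with Monday 2007-04-30.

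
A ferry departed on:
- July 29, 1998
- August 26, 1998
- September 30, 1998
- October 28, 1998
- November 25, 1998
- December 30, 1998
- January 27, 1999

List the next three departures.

February 24, 1999; March 31, 1999; April 28, 1999

These are Wednesdays with 28, 35, 28, 28, 35, 28-day gaps.
Each is the final Wednesday of its month — July 29, 1998 is past the 28th, so '4th Wednesday' doesn't fit.
Last Wednesday of February 1999: February 24, 1999.
March 1999 ends with Wednesday March 31, 1999.
Last Wednesday of April 1999: April 28, 1999.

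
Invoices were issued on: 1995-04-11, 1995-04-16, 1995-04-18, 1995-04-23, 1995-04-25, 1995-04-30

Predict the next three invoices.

The gap pattern 5, 2, 5, 2, 5 repeats every 2 events.
These are the Tuesdays and Sundays of each week.
Next Tuesday: 1995-05-02.
Next Sunday: 1995-05-07.
Next Tuesday: 1995-05-09.

1995-05-02, 1995-05-07, 1995-05-09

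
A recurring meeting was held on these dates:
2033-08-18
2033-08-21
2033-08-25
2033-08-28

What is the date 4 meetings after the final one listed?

2033-09-11

Gaps: 3, 4, 3 days — not constant, but cyclic with period 2.
The events fall on every Thursday and Sunday.
The following Thursday is 2033-09-01.
The following Sunday is 2033-09-04.
The following Thursday is 2033-09-08.
The following Sunday is 2033-09-11.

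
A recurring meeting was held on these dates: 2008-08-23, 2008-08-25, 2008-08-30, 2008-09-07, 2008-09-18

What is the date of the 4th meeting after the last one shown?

Intervals are 2, 5, 8, 11 days — an arithmetic progression with common difference 3.
Next gap: 14 days. 2008-09-18 + 14 days = 2008-10-02.
Next gap: 17 days. 2008-10-02 + 17 days = 2008-10-19.
Next gap: 20 days. 2008-10-19 + 20 days = 2008-11-08.
Next gap: 23 days. 2008-11-08 + 23 days = 2008-12-01.

2008-12-01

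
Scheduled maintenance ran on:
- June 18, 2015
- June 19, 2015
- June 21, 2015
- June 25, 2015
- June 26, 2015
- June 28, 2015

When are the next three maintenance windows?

Every event lands on a Thursday or Friday or Sunday (gaps cycle 1, 2, 4, 1, 2).
So the schedule is: every Thursday, Friday and Sunday.
Next Thursday: July 2, 2015.
Next Friday: July 3, 2015.
The following Sunday is July 5, 2015.

July 2, 2015; July 3, 2015; July 5, 2015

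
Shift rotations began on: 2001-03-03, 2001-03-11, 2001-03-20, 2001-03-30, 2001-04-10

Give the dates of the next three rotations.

2001-04-22, 2001-05-05, 2001-05-19

The spacing grows by 1 each time: 8, 9, 10, 11 days.
Next gap: 12 days. 2001-04-10 + 12 days = 2001-04-22.
Next gap: 13 days. 2001-04-22 + 13 days = 2001-05-05.
Next gap: 14 days. 2001-05-05 + 14 days = 2001-05-19.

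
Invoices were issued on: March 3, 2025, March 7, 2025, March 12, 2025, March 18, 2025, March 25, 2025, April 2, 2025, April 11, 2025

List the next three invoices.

The spacing grows by 1 each time: 4, 5, 6, 7, 8, 9 days.
Next gap: 10 days. April 11, 2025 + 10 days = April 21, 2025.
Next gap: 11 days. April 21, 2025 + 11 days = May 2, 2025.
Next gap: 12 days. May 2, 2025 + 12 days = May 14, 2025.

April 21, 2025; May 2, 2025; May 14, 2025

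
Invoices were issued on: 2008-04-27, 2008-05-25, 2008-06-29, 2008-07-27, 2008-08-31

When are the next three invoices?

Every date is a Sunday; gaps 28, 35, 28, 35 days.
Each is the last Sunday of its month (at least one falls on the 29th or later, ruling out '4th Sunday').
Last Sunday of September 2008: 2008-09-28.
Last Sunday of October 2008: 2008-10-26.
Last Sunday of November 2008: 2008-11-30.

2008-09-28, 2008-10-26, 2008-11-30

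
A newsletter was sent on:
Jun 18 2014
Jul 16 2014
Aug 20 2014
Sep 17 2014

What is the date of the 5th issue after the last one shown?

Feb 18 2015

These are Wednesdays at 28- or 35-day spacing (28, 35, 28).
The pattern: 3rd Wednesday of the month.
3rd Wednesday of October 2014: Oct 15 2014.
3rd Wednesday of November 2014: Nov 19 2014.
December 2014 — 3rd Wednesday is Dec 17 2014.
3rd Wednesday of January 2015: Jan 21 2015.
3rd Wednesday of February 2015: Feb 18 2015.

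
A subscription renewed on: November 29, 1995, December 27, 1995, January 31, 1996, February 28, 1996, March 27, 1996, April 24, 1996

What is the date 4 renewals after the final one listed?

August 28, 1996

These are Wednesdays with 28, 35, 28, 28, 28-day gaps.
Each is the final Wednesday of its month — November 29, 1995 is past the 28th, so '4th Wednesday' doesn't fit.
May 1996 ends with Wednesday May 29, 1996.
June 1996 ends with Wednesday June 26, 1996.
July 1996 ends with Wednesday July 31, 1996.
August 1996 ends with Wednesday August 28, 1996.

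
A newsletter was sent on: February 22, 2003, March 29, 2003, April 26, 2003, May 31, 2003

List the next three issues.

June 28, 2003; July 26, 2003; August 30, 2003

All Saturdays; the gaps (35, 28, 35) vary with month length.
This is the last Saturday of each month.
June 2003 ends with Saturday June 28, 2003.
Last Saturday of July 2003: July 26, 2003.
August 2003 ends with Saturday August 30, 2003.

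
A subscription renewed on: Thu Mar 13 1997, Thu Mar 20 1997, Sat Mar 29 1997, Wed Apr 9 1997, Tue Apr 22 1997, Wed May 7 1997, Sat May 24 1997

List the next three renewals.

Thu Jun 12 1997, Thu Jul 3 1997, Sat Jul 26 1997

The spacing grows by 2 each time: 7, 9, 11, 13, 15, 17 days.
Next gap: 19 days. Sat May 24 1997 + 19 days = Thu Jun 12 1997.
Next gap: 21 days. Thu Jun 12 1997 + 21 days = Thu Jul 3 1997.
Next gap: 23 days. Thu Jul 3 1997 + 23 days = Sat Jul 26 1997.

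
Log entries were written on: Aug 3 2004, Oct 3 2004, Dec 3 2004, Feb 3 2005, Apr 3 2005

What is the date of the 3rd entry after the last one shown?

The day-of-month is always 3 (61, 61, 62, 59 days between events).
So this recurs on the 3rd of every 2 months.
June 2005: Jun 3 2005.
August 2005: Aug 3 2005.
October 2005: Oct 3 2005.

Oct 3 2005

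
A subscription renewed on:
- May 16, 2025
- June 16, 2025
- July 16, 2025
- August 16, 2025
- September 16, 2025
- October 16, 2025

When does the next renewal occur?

November 16, 2025

The day-of-month is always 16 (31, 30, 31, 31, 30 days between events).
So this recurs on the 16th of each month.
November 2025: November 16, 2025.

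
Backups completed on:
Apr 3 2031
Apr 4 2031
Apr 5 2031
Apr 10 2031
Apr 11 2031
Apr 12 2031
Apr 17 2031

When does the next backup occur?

Apr 18 2031

Gaps: 1, 1, 5, 1, 1, 5 days — not constant, but cyclic with period 3.
The events fall on every Thursday, Friday and Saturday.
The following Friday is Apr 18 2031.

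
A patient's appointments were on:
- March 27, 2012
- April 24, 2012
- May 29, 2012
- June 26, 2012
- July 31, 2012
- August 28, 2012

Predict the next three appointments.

Every date is a Tuesday; gaps 28, 35, 28, 35, 28 days.
Each is the last Tuesday of its month (at least one falls on the 29th or later, ruling out '4th Tuesday').
September 2012 ends with Tuesday September 25, 2012.
Last Tuesday of October 2012: October 30, 2012.
Last Tuesday of November 2012: November 27, 2012.

September 25, 2012; October 30, 2012; November 27, 2012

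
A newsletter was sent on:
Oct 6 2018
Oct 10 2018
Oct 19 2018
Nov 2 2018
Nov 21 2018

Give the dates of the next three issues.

The spacing grows by 5 each time: 4, 9, 14, 19 days.
Next gap: 24 days. Nov 21 2018 + 24 days = Dec 15 2018.
Next gap: 29 days. Dec 15 2018 + 29 days = Jan 13 2019.
Next gap: 34 days. Jan 13 2019 + 34 days = Feb 16 2019.

Dec 15 2018, Jan 13 2019, Feb 16 2019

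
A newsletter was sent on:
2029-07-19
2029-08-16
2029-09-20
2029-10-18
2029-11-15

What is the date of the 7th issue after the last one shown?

2030-06-20

All dates are Thursdays, 28, 35, 28, 28 days apart.
Specifically, the 3rd Thursday of each month.
December 2029 — 3rd Thursday is 2029-12-20.
3rd Thursday of January 2030: 2030-01-17.
3rd Thursday of February 2030: 2030-02-21.
March 2030 — 3rd Thursday is 2030-03-21.
April 2030 — 3rd Thursday is 2030-04-18.
May 2030 — 3rd Thursday is 2030-05-16.
3rd Thursday of June 2030: 2030-06-20.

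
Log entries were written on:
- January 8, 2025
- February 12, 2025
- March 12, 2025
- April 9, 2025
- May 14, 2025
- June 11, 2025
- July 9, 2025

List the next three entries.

These are Wednesdays at 28- or 35-day spacing (35, 28, 28, 35, 28, 28).
The pattern: 2nd Wednesday of the month.
2nd Wednesday of August 2025: August 13, 2025.
2nd Wednesday of September 2025: September 10, 2025.
2nd Wednesday of October 2025: October 8, 2025.

August 13, 2025; September 10, 2025; October 8, 2025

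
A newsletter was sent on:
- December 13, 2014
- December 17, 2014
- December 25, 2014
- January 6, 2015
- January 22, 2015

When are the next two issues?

Gaps: 4, 8, 12, 16 days — each gap is 4 larger than the previous one.
Next gap: 20 days. January 22, 2015 + 20 days = February 11, 2015.
Next gap: 24 days. February 11, 2015 + 24 days = March 7, 2015.

February 11, 2015; March 7, 2015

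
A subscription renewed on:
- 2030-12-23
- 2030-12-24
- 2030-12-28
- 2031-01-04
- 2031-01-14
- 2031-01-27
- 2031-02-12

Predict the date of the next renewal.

Gaps: 1, 4, 7, 10, 13, 16 days — each gap is 3 larger than the previous one.
Next gap: 19 days. 2031-02-12 + 19 days = 2031-03-03.

2031-03-03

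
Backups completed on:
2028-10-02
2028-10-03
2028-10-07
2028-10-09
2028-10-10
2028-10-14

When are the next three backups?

Every event lands on a Monday or Tuesday or Saturday (gaps cycle 1, 4, 2, 1, 4).
So the schedule is: every Monday, Tuesday and Saturday.
The following Monday is 2028-10-16.
The following Tuesday is 2028-10-17.
Next Saturday: 2028-10-21.

2028-10-16, 2028-10-17, 2028-10-21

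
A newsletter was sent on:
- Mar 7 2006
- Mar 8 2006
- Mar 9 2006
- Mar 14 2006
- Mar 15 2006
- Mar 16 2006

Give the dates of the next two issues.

Mar 21 2006, Mar 22 2006

Gaps: 1, 1, 5, 1, 1 days — not constant, but cyclic with period 3.
The events fall on every Tuesday, Wednesday and Thursday.
The following Tuesday is Mar 21 2006.
Next Wednesday: Mar 22 2006.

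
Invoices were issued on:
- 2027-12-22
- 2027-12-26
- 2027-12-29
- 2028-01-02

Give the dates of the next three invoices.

The gap pattern 4, 3, 4 repeats every 2 events.
These are the Wednesdays and Sundays of each week.
The following Wednesday is 2028-01-05.
The following Sunday is 2028-01-09.
Next Wednesday: 2028-01-12.

2028-01-05, 2028-01-09, 2028-01-12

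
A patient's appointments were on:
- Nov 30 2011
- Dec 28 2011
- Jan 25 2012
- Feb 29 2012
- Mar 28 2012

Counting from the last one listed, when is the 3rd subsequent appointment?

Every date is a Wednesday; gaps 28, 28, 35, 28 days.
Each is the last Wednesday of its month (at least one falls on the 29th or later, ruling out '4th Wednesday').
April 2012 ends with Wednesday Apr 25 2012.
May 2012 ends with Wednesday May 30 2012.
Last Wednesday of June 2012: Jun 27 2012.

Jun 27 2012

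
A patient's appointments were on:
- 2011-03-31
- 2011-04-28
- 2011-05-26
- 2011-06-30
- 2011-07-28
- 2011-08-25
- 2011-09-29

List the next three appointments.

These are Thursdays with 28, 28, 35, 28, 28, 35-day gaps.
Each is the final Thursday of its month — 2011-03-31 is past the 28th, so '4th Thursday' doesn't fit.
October 2011 ends with Thursday 2011-10-27.
Last Thursday of November 2011: 2011-11-24.
December 2011 ends with Thursday 2011-12-29.

2011-10-27, 2011-11-24, 2011-12-29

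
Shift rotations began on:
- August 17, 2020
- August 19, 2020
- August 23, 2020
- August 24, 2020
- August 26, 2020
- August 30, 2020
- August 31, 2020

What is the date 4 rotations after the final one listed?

The gap pattern 2, 4, 1, 2, 4, 1 repeats every 3 events.
These are the Mondays, Wednesdays and Sundays of each week.
The following Wednesday is September 2, 2020.
The following Sunday is September 6, 2020.
Next Monday: September 7, 2020.
The following Wednesday is September 9, 2020.

September 9, 2020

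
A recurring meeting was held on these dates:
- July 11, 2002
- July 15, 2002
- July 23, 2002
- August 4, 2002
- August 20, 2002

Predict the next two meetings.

Gaps: 4, 8, 12, 16 days — each gap is 4 larger than the previous one.
Next gap: 20 days. August 20, 2002 + 20 days = September 9, 2002.
Next gap: 24 days. September 9, 2002 + 24 days = October 3, 2002.

September 9, 2002; October 3, 2002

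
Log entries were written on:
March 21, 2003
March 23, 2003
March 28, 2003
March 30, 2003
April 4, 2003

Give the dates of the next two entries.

Every event lands on a Friday or Sunday (gaps cycle 2, 5, 2, 5).
So the schedule is: every Friday and Sunday.
Next Sunday: April 6, 2003.
The following Friday is April 11, 2003.

April 6, 2003; April 11, 2003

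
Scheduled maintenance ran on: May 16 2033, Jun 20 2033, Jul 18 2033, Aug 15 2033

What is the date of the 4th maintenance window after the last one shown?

All dates are Mondays, 35, 28, 28 days apart.
Specifically, the 3rd Monday of each month.
September 2033 — 3rd Monday is Sep 19 2033.
October 2033 — 3rd Monday is Oct 17 2033.
3rd Monday of November 2033: Nov 21 2033.
December 2033 — 3rd Monday is Dec 19 2033.

Dec 19 2033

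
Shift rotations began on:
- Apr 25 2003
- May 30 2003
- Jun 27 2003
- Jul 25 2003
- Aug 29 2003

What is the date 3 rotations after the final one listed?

Nov 28 2003

Every date is a Friday; gaps 35, 28, 28, 35 days.
Each is the last Friday of its month (at least one falls on the 29th or later, ruling out '4th Friday').
Last Friday of September 2003: Sep 26 2003.
October 2003 ends with Friday Oct 31 2003.
Last Friday of November 2003: Nov 28 2003.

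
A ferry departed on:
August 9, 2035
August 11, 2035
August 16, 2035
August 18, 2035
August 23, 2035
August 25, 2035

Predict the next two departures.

Every event lands on a Thursday or Saturday (gaps cycle 2, 5, 2, 5, 2).
So the schedule is: every Thursday and Saturday.
Next Thursday: August 30, 2035.
Next Saturday: September 1, 2035.

August 30, 2035; September 1, 2035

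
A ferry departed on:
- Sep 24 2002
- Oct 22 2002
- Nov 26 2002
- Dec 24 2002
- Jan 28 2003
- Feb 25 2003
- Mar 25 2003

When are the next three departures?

Apr 22 2003, May 27 2003, Jun 24 2003

These are Tuesdays at 28- or 35-day spacing (28, 35, 28, 35, 28, 28).
The pattern: 4th Tuesday of the month.
4th Tuesday of April 2003: Apr 22 2003.
May 2003 — 4th Tuesday is May 27 2003.
June 2003 — 4th Tuesday is Jun 24 2003.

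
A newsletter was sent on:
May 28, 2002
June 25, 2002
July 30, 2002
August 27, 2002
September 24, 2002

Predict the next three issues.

All Tuesdays; the gaps (28, 35, 28, 28) vary with month length.
This is the last Tuesday of each month.
Last Tuesday of October 2002: October 29, 2002.
November 2002 ends with Tuesday November 26, 2002.
December 2002 ends with Tuesday December 31, 2002.

October 29, 2002; November 26, 2002; December 31, 2002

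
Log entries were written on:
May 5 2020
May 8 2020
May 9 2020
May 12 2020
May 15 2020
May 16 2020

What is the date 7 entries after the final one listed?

Gaps: 3, 1, 3, 3, 1 days — not constant, but cyclic with period 3.
The events fall on every Tuesday, Friday and Saturday.
The following Tuesday is May 19 2020.
Next Friday: May 22 2020.
The following Saturday is May 23 2020.
The following Tuesday is May 26 2020.
Next Friday: May 29 2020.
Next Saturday: May 30 2020.
Next Tuesday: Jun 2 2020.

Jun 2 2020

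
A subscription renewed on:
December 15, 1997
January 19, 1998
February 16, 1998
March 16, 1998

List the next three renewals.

These are Mondays at 28- or 35-day spacing (35, 28, 28).
The pattern: 3rd Monday of the month.
April 1998 — 3rd Monday is April 20, 1998.
3rd Monday of May 1998: May 18, 1998.
June 1998 — 3rd Monday is June 15, 1998.

April 20, 1998; May 18, 1998; June 15, 1998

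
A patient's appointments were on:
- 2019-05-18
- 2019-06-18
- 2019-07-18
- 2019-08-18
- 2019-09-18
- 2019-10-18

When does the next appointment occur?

2019-11-18

Gaps: 31, 30, 31, 31, 30 days — not constant. Every event is on the 18th of the month.
Pattern: the 18th of each month.
November 2019: 2019-11-18.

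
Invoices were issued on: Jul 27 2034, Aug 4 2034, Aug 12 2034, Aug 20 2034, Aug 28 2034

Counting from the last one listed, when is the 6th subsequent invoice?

Gaps between consecutive events: 8, 8, 8, 8 days — a constant 8-day interval.
Aug 28 2034 + 8 days = Sep 5 2034.
Sep 5 2034 + 8 days = Sep 13 2034.
Sep 13 2034 + 8 days = Sep 21 2034.
Sep 21 2034 + 8 days = Sep 29 2034.
Sep 29 2034 + 8 days = Oct 7 2034.
Oct 7 2034 + 8 days = Oct 15 2034.

Oct 15 2034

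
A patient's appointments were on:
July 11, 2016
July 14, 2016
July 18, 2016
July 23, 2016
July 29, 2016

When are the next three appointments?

The spacing grows by 1 each time: 3, 4, 5, 6 days.
Next gap: 7 days. July 29, 2016 + 7 days = August 5, 2016.
Next gap: 8 days. August 5, 2016 + 8 days = August 13, 2016.
Next gap: 9 days. August 13, 2016 + 9 days = August 22, 2016.

August 5, 2016; August 13, 2016; August 22, 2016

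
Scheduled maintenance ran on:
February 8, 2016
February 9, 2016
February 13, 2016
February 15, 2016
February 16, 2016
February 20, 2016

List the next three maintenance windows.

February 22, 2016; February 23, 2016; February 27, 2016

Gaps: 1, 4, 2, 1, 4 days — not constant, but cyclic with period 3.
The events fall on every Monday, Tuesday and Saturday.
Next Monday: February 22, 2016.
Next Tuesday: February 23, 2016.
Next Saturday: February 27, 2016.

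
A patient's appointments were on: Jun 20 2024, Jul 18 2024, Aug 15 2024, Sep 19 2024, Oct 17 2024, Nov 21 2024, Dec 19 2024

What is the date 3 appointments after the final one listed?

Mar 20 2025

These are Thursdays at 28- or 35-day spacing (28, 28, 35, 28, 35, 28).
The pattern: 3rd Thursday of the month.
January 2025 — 3rd Thursday is Jan 16 2025.
3rd Thursday of February 2025: Feb 20 2025.
3rd Thursday of March 2025: Mar 20 2025.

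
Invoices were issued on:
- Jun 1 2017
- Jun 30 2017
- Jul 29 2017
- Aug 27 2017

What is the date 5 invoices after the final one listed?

Jan 19 2018

Gaps between consecutive events: 29, 29, 29 days — a constant 29-day interval.
Aug 27 2017 + 29 days = Sep 25 2017.
Sep 25 2017 + 29 days = Oct 24 2017.
Oct 24 2017 + 29 days = Nov 22 2017.
Nov 22 2017 + 29 days = Dec 21 2017.
Dec 21 2017 + 29 days = Jan 19 2018.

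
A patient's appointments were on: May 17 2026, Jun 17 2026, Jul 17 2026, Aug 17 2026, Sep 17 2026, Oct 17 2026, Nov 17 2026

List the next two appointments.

Gaps: 31, 30, 31, 31, 30, 31 days — not constant. Every event is on the 17th of the month.
Pattern: the 17th of each month.
December 2026: Dec 17 2026.
Next: January 2027 → Jan 17 2027.

Dec 17 2026, Jan 17 2027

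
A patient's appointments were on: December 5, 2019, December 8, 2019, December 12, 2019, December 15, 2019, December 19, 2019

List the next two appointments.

The gap pattern 3, 4, 3, 4 repeats every 2 events.
These are the Thursdays and Sundays of each week.
Next Sunday: December 22, 2019.
The following Thursday is December 26, 2019.

December 22, 2019; December 26, 2019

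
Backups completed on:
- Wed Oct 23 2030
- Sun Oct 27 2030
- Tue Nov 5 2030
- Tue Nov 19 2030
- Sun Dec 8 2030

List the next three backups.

Gaps: 4, 9, 14, 19 days — each gap is 5 larger than the previous one.
Next gap: 24 days. Sun Dec 8 2030 + 24 days = Wed Jan 1 2031.
Next gap: 29 days. Wed Jan 1 2031 + 29 days = Thu Jan 30 2031.
Next gap: 34 days. Thu Jan 30 2031 + 34 days = Wed Mar 5 2031.

Wed Jan 1 2031, Thu Jan 30 2031, Wed Mar 5 2031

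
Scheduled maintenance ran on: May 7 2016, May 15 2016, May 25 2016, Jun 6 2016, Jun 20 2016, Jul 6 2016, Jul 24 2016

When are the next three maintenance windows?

Gaps: 8, 10, 12, 14, 16, 18 days — each gap is 2 larger than the previous one.
Next gap: 20 days. Jul 24 2016 + 20 days = Aug 13 2016.
Next gap: 22 days. Aug 13 2016 + 22 days = Sep 4 2016.
Next gap: 24 days. Sep 4 2016 + 24 days = Sep 28 2016.

Aug 13 2016, Sep 4 2016, Sep 28 2016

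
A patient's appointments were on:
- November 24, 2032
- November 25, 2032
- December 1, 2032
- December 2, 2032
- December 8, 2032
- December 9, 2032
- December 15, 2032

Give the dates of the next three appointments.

The gap pattern 1, 6, 1, 6, 1, 6 repeats every 2 events.
These are the Wednesdays and Thursdays of each week.
Next Thursday: December 16, 2032.
The following Wednesday is December 22, 2032.
Next Thursday: December 23, 2032.

December 16, 2032; December 22, 2032; December 23, 2032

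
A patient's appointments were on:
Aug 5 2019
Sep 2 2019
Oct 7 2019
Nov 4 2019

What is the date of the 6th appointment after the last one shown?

May 4 2020

All dates are Mondays, 28, 35, 28 days apart.
Specifically, the 1st Monday of each month.
1st Monday of December 2019: Dec 2 2019.
January 2020 — 1st Monday is Jan 6 2020.
February 2020 — 1st Monday is Feb 3 2020.
March 2020 — 1st Monday is Mar 2 2020.
April 2020 — 1st Monday is Apr 6 2020.
May 2020 — 1st Monday is May 4 2020.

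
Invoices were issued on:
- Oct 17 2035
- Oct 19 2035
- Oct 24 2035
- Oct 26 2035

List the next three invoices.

Oct 31 2035, Nov 2 2035, Nov 7 2035

Every event lands on a Wednesday or Friday (gaps cycle 2, 5, 2).
So the schedule is: every Wednesday and Friday.
The following Wednesday is Oct 31 2035.
The following Friday is Nov 2 2035.
Next Wednesday: Nov 7 2035.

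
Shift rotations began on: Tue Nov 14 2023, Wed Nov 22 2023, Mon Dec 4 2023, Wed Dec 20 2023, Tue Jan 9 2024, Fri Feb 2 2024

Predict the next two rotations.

Fri Mar 1 2024, Tue Apr 2 2024

Intervals are 8, 12, 16, 20, 24 days — an arithmetic progression with common difference 4.
Next gap: 28 days. Fri Feb 2 2024 + 28 days = Fri Mar 1 2024.
Next gap: 32 days. Fri Mar 1 2024 + 32 days = Tue Apr 2 2024.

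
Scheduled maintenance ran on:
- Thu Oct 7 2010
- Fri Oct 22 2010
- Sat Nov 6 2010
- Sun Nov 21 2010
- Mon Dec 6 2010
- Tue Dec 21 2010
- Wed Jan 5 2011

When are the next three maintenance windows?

Thu Jan 20 2011, Fri Feb 4 2011, Sat Feb 19 2011

Every event comes 15 days after the last (15, 15, 15, 15, 15, 15).
Wed Jan 5 2011 + 15 days = Thu Jan 20 2011.
Thu Jan 20 2011 + 15 days = Fri Feb 4 2011.
Fri Feb 4 2011 + 15 days = Sat Feb 19 2011.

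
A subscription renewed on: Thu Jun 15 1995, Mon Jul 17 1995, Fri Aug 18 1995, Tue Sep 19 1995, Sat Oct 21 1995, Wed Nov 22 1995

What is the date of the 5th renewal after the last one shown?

Gaps between consecutive events: 32, 32, 32, 32, 32 days — a constant 32-day interval.
Wed Nov 22 1995 + 32 days = Sun Dec 24 1995.
Sun Dec 24 1995 + 32 days = Thu Jan 25 1996.
Thu Jan 25 1996 + 32 days = Mon Feb 26 1996.
Mon Feb 26 1996 + 32 days = Fri Mar 29 1996.
Fri Mar 29 1996 + 32 days = Tue Apr 30 1996.

Tue Apr 30 1996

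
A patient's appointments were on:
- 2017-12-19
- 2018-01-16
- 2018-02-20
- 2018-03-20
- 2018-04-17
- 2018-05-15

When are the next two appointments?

2018-06-19, 2018-07-17

These are Tuesdays at 28- or 35-day spacing (28, 35, 28, 28, 28).
The pattern: 3rd Tuesday of the month.
3rd Tuesday of June 2018: 2018-06-19.
July 2018 — 3rd Tuesday is 2018-07-17.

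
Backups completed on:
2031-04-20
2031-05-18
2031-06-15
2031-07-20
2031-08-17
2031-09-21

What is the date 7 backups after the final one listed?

2032-04-18

All dates are Sundays, 28, 28, 35, 28, 35 days apart.
Specifically, the 3rd Sunday of each month.
3rd Sunday of October 2031: 2031-10-19.
November 2031 — 3rd Sunday is 2031-11-16.
3rd Sunday of December 2031: 2031-12-21.
January 2032 — 3rd Sunday is 2032-01-18.
3rd Sunday of February 2032: 2032-02-15.
March 2032 — 3rd Sunday is 2032-03-21.
April 2032 — 3rd Sunday is 2032-04-18.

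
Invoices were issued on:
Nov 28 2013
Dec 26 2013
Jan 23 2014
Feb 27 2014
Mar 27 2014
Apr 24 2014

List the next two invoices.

Gaps: 28, 28, 35, 28, 28 days — a mix of 28 and 35. Every date is a Thursday.
Each is the 4th Thursday of its month.
May 2014 — 4th Thursday is May 22 2014.
June 2014 — 4th Thursday is Jun 26 2014.

May 22 2014, Jun 26 2014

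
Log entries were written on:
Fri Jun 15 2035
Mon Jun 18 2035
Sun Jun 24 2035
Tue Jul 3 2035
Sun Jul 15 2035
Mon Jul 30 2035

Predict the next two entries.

Fri Aug 17 2035, Fri Sep 7 2035

Gaps: 3, 6, 9, 12, 15 days — each gap is 3 larger than the previous one.
Next gap: 18 days. Mon Jul 30 2035 + 18 days = Fri Aug 17 2035.
Next gap: 21 days. Fri Aug 17 2035 + 21 days = Fri Sep 7 2035.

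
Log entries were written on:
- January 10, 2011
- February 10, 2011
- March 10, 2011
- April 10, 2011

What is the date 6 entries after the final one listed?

October 10, 2011

Each date is the 10th; the gaps (31, 28, 31) track the month lengths.
The rule is the 10th of each month.
Next: May 2011 → May 10, 2011.
June 2011: June 10, 2011.
Next: July 2011 → July 10, 2011.
Next: August 2011 → August 10, 2011.
Next: September 2011 → September 10, 2011.
October 2011: October 10, 2011.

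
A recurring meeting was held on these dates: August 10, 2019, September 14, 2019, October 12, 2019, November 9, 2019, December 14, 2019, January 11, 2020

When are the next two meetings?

All dates are Saturdays, 35, 28, 28, 35, 28 days apart.
Specifically, the 2nd Saturday of each month.
February 2020 — 2nd Saturday is February 8, 2020.
2nd Saturday of March 2020: March 14, 2020.

February 8, 2020; March 14, 2020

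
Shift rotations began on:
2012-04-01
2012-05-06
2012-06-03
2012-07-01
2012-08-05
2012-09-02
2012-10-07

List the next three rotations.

2012-11-04, 2012-12-02, 2013-01-06

These are Sundays at 28- or 35-day spacing (35, 28, 28, 35, 28, 35).
The pattern: 1st Sunday of the month.
1st Sunday of November 2012: 2012-11-04.
1st Sunday of December 2012: 2012-12-02.
January 2013 — 1st Sunday is 2013-01-06.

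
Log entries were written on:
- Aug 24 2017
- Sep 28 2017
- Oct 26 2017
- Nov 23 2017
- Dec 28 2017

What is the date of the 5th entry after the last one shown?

May 24 2018

These are Thursdays at 28- or 35-day spacing (35, 28, 28, 35).
The pattern: 4th Thursday of the month.
January 2018 — 4th Thursday is Jan 25 2018.
4th Thursday of February 2018: Feb 22 2018.
March 2018 — 4th Thursday is Mar 22 2018.
4th Thursday of April 2018: Apr 26 2018.
4th Thursday of May 2018: May 24 2018.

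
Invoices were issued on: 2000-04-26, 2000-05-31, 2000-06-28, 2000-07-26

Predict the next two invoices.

2000-08-30, 2000-09-27

Every date is a Wednesday; gaps 35, 28, 28 days.
Each is the last Wednesday of its month (at least one falls on the 29th or later, ruling out '4th Wednesday').
August 2000 ends with Wednesday 2000-08-30.
September 2000 ends with Wednesday 2000-09-27.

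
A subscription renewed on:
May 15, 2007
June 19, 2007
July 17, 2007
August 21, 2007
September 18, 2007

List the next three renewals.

October 16, 2007; November 20, 2007; December 18, 2007

All dates are Tuesdays, 35, 28, 35, 28 days apart.
Specifically, the 3rd Tuesday of each month.
3rd Tuesday of October 2007: October 16, 2007.
November 2007 — 3rd Tuesday is November 20, 2007.
December 2007 — 3rd Tuesday is December 18, 2007.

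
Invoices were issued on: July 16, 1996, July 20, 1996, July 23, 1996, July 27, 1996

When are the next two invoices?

The gap pattern 4, 3, 4 repeats every 2 events.
These are the Tuesdays and Saturdays of each week.
The following Tuesday is July 30, 1996.
Next Saturday: August 3, 1996.

July 30, 1996; August 3, 1996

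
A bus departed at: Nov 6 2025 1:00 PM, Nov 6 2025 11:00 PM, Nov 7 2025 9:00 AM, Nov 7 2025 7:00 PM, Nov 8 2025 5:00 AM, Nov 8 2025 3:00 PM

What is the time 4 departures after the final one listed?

Nov 10 2025 7:00 AM

Spacing: 10, 10, 10, 10, 10 h — constant 10 h.
Nov 8 2025 3:00 PM + 10 h = Nov 9 2025 1:00 AM.
Nov 9 2025 1:00 AM + 10 h = Nov 9 2025 11:00 AM.
Nov 9 2025 11:00 AM + 10 h = Nov 9 2025 9:00 PM.
Nov 9 2025 9:00 PM + 10 h = Nov 10 2025 7:00 AM.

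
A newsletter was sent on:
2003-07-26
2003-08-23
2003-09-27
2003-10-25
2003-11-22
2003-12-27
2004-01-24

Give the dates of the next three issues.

All dates are Saturdays, 28, 35, 28, 28, 35, 28 days apart.
Specifically, the 4th Saturday of each month.
February 2004 — 4th Saturday is 2004-02-28.
4th Saturday of March 2004: 2004-03-27.
4th Saturday of April 2004: 2004-04-24.

2004-02-28, 2004-03-27, 2004-04-24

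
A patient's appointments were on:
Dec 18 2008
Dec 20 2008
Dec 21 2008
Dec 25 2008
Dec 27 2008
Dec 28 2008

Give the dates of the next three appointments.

Jan 1 2009, Jan 3 2009, Jan 4 2009

Gaps: 2, 1, 4, 2, 1 days — not constant, but cyclic with period 3.
The events fall on every Thursday, Saturday and Sunday.
Next Thursday: Jan 1 2009.
The following Saturday is Jan 3 2009.
Next Sunday: Jan 4 2009.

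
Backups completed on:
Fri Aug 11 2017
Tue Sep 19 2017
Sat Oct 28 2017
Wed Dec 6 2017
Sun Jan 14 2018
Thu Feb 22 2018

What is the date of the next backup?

Every event comes 39 days after the last (39, 39, 39, 39, 39).
Thu Feb 22 2018 + 39 days = Mon Apr 2 2018.

Mon Apr 2 2018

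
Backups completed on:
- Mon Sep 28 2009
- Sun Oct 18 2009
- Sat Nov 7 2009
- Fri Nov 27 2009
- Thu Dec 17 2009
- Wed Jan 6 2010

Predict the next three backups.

Tue Jan 26 2010, Mon Feb 15 2010, Sun Mar 7 2010

The spacing is 20, 20, 20, 20, 20 days — always 20 days.
Wed Jan 6 2010 + 20 days = Tue Jan 26 2010.
Tue Jan 26 2010 + 20 days = Mon Feb 15 2010.
Mon Feb 15 2010 + 20 days = Sun Mar 7 2010.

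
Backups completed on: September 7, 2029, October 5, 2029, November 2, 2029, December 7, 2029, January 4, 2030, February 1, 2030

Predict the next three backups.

These are Fridays at 28- or 35-day spacing (28, 28, 35, 28, 28).
The pattern: 1st Friday of the month.
March 2030 — 1st Friday is March 1, 2030.
April 2030 — 1st Friday is April 5, 2030.
May 2030 — 1st Friday is May 3, 2030.

March 1, 2030; April 5, 2030; May 3, 2030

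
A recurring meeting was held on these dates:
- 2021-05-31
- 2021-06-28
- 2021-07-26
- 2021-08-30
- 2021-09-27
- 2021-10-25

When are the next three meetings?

Every date is a Monday; gaps 28, 28, 35, 28, 28 days.
Each is the last Monday of its month (at least one falls on the 29th or later, ruling out '4th Monday').
Last Monday of November 2021: 2021-11-29.
December 2021 ends with Monday 2021-12-27.
Last Monday of January 2022: 2022-01-31.

2021-11-29, 2021-12-27, 2022-01-31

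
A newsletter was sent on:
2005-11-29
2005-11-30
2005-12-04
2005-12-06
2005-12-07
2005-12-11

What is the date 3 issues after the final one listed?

2005-12-18

Gaps: 1, 4, 2, 1, 4 days — not constant, but cyclic with period 3.
The events fall on every Tuesday, Wednesday and Sunday.
The following Tuesday is 2005-12-13.
Next Wednesday: 2005-12-14.
The following Sunday is 2005-12-18.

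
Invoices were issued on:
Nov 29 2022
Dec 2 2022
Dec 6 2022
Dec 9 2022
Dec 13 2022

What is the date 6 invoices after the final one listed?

Jan 3 2023

Every event lands on a Tuesday or Friday (gaps cycle 3, 4, 3, 4).
So the schedule is: every Tuesday and Friday.
Next Friday: Dec 16 2022.
The following Tuesday is Dec 20 2022.
Next Friday: Dec 23 2022.
The following Tuesday is Dec 27 2022.
Next Friday: Dec 30 2022.
Next Tuesday: Jan 3 2023.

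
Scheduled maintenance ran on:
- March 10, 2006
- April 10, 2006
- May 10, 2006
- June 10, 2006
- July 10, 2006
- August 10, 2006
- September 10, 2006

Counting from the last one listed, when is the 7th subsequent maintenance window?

Gaps: 31, 30, 31, 30, 31, 31 days — not constant. Every event is on the 10th of the month.
Pattern: the 10th of each month.
Next: October 2006 → October 10, 2006.
Next: November 2006 → November 10, 2006.
Next: December 2006 → December 10, 2006.
January 2007: January 10, 2007.
February 2007: February 10, 2007.
March 2007: March 10, 2007.
April 2007: April 10, 2007.

April 10, 2007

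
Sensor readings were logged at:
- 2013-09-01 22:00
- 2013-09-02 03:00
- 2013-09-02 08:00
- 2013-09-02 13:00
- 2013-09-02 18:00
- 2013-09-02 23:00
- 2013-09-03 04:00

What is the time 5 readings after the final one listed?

Gaps: 5, 5, 5, 5, 5, 5 hours — each event is 5 hours after the previous one.
2013-09-03 04:00 + 5 h = 2013-09-03 09:00.
2013-09-03 09:00 + 5 h = 2013-09-03 14:00.
2013-09-03 14:00 + 5 h = 2013-09-03 19:00.
2013-09-03 19:00 + 5 h = 2013-09-04 00:00.
2013-09-04 00:00 + 5 h = 2013-09-04 05:00.

2013-09-04 05:00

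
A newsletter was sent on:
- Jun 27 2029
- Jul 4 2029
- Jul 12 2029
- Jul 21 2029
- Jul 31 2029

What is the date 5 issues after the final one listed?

Gaps: 7, 8, 9, 10 days — each gap is 1 larger than the previous one.
Next gap: 11 days. Jul 31 2029 + 11 days = Aug 11 2029.
Next gap: 12 days. Aug 11 2029 + 12 days = Aug 23 2029.
Next gap: 13 days. Aug 23 2029 + 13 days = Sep 5 2029.
Next gap: 14 days. Sep 5 2029 + 14 days = Sep 19 2029.
Next gap: 15 days. Sep 19 2029 + 15 days = Oct 4 2029.

Oct 4 2029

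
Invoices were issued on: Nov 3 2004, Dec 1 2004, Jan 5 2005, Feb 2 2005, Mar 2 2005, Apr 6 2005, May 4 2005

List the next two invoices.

Jun 1 2005, Jul 6 2005

These are Wednesdays at 28- or 35-day spacing (28, 35, 28, 28, 35, 28).
The pattern: 1st Wednesday of the month.
1st Wednesday of June 2005: Jun 1 2005.
July 2005 — 1st Wednesday is Jul 6 2005.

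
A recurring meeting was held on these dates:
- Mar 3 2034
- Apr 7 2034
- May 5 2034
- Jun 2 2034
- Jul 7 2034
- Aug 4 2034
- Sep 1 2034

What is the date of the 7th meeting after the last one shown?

Gaps: 35, 28, 28, 35, 28, 28 days — a mix of 28 and 35. Every date is a Friday.
Each is the 1st Friday of its month.
October 2034 — 1st Friday is Oct 6 2034.
November 2034 — 1st Friday is Nov 3 2034.
1st Friday of December 2034: Dec 1 2034.
January 2035 — 1st Friday is Jan 5 2035.
1st Friday of February 2035: Feb 2 2035.
1st Friday of March 2035: Mar 2 2035.
April 2035 — 1st Friday is Apr 6 2035.

Apr 6 2035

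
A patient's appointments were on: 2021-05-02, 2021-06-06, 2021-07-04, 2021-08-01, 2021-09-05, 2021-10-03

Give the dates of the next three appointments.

2021-11-07, 2021-12-05, 2022-01-02

All dates are Sundays, 35, 28, 28, 35, 28 days apart.
Specifically, the 1st Sunday of each month.
1st Sunday of November 2021: 2021-11-07.
1st Sunday of December 2021: 2021-12-05.
January 2022 — 1st Sunday is 2022-01-02.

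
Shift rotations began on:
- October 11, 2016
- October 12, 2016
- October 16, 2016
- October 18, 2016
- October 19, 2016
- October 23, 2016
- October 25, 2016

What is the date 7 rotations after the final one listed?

The gap pattern 1, 4, 2, 1, 4, 2 repeats every 3 events.
These are the Tuesdays, Wednesdays and Sundays of each week.
Next Wednesday: October 26, 2016.
The following Sunday is October 30, 2016.
The following Tuesday is November 1, 2016.
The following Wednesday is November 2, 2016.
Next Sunday: November 6, 2016.
The following Tuesday is November 8, 2016.
Next Wednesday: November 9, 2016.

November 9, 2016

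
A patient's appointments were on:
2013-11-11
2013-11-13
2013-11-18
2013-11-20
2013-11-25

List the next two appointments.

Every event lands on a Monday or Wednesday (gaps cycle 2, 5, 2, 5).
So the schedule is: every Monday and Wednesday.
The following Wednesday is 2013-11-27.
The following Monday is 2013-12-02.

2013-11-27, 2013-12-02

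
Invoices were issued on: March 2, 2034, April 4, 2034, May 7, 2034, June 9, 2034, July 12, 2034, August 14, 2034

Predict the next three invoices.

The spacing is 33, 33, 33, 33, 33 days — always 33 days.
August 14, 2034 + 33 days = September 16, 2034.
September 16, 2034 + 33 days = October 19, 2034.
October 19, 2034 + 33 days = November 21, 2034.

September 16, 2034; October 19, 2034; November 21, 2034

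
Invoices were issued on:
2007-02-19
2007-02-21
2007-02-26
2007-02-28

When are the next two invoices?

2007-03-05, 2007-03-07

Gaps: 2, 5, 2 days — not constant, but cyclic with period 2.
The events fall on every Monday and Wednesday.
Next Monday: 2007-03-05.
Next Wednesday: 2007-03-07.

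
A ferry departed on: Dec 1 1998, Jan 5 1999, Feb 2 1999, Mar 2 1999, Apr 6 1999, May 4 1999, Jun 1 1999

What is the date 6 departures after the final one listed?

Gaps: 35, 28, 28, 35, 28, 28 days — a mix of 28 and 35. Every date is a Tuesday.
Each is the 1st Tuesday of its month.
July 1999 — 1st Tuesday is Jul 6 1999.
1st Tuesday of August 1999: Aug 3 1999.
1st Tuesday of September 1999: Sep 7 1999.
1st Tuesday of October 1999: Oct 5 1999.
1st Tuesday of November 1999: Nov 2 1999.
1st Tuesday of December 1999: Dec 7 1999.

Dec 7 1999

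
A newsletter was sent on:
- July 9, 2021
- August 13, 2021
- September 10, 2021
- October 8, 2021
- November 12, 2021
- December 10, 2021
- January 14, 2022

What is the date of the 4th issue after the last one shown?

May 13, 2022

All dates are Fridays, 35, 28, 28, 35, 28, 35 days apart.
Specifically, the 2nd Friday of each month.
February 2022 — 2nd Friday is February 11, 2022.
March 2022 — 2nd Friday is March 11, 2022.
2nd Friday of April 2022: April 8, 2022.
2nd Friday of May 2022: May 13, 2022.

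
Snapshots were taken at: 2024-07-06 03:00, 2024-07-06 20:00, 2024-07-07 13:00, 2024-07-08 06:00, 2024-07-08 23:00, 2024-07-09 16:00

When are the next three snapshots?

2024-07-10 09:00, 2024-07-11 02:00, 2024-07-11 19:00

The interval is a steady 17 hours (17, 17, 17, 17, 17).
2024-07-09 16:00 + 17 h = 2024-07-10 09:00.
2024-07-10 09:00 + 17 h = 2024-07-11 02:00.
2024-07-11 02:00 + 17 h = 2024-07-11 19:00.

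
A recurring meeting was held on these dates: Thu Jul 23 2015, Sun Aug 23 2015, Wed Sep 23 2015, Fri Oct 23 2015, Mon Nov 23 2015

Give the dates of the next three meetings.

Wed Dec 23 2015, Sat Jan 23 2016, Tue Feb 23 2016

The day-of-month is always 23 (31, 31, 30, 31 days between events).
So this recurs on the 23rd of each month.
Next: December 2015 → Wed Dec 23 2015.
Next: January 2016 → Sat Jan 23 2016.
Next: February 2016 → Tue Feb 23 2016.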